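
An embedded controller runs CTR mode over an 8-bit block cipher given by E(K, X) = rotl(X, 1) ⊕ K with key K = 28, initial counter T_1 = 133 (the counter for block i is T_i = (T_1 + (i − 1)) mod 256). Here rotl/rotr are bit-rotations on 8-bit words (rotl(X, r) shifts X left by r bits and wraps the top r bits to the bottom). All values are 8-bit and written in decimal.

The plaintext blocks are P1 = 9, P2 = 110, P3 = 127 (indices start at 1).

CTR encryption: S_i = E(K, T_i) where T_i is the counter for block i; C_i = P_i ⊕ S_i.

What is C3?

C3 = 108

C1: T = 133, S = E(K, T) = 23; 9 ⊕ 23 = 30.
C2: T = 134, S = E(K, T) = 17; 110 ⊕ 17 = 127.
C3: T = 135, S = E(K, T) = 19; 127 ⊕ 19 = 108.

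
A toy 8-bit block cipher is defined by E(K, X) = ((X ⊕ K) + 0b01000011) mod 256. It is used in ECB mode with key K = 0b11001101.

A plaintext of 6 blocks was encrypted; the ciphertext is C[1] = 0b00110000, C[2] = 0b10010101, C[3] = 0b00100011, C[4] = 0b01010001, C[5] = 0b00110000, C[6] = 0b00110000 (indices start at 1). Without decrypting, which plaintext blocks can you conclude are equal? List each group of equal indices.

ECB encrypts each block independently with the same key, so equal ciphertext blocks imply equal plaintext blocks.
C[1] = C[5] = C[6] = 0b00110000, so P[1] = P[5] = P[6].

P[1] = P[5] = P[6]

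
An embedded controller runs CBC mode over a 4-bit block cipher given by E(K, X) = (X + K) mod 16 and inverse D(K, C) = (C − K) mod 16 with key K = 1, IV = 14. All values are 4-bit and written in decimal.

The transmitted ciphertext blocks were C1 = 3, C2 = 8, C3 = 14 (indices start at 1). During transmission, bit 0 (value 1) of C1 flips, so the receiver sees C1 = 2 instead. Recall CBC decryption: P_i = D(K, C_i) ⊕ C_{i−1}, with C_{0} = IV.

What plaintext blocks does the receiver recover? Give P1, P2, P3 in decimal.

P1 = 15, P2 = 5, P3 = 5

Only C1 changed, to 2. In CBC, a change in C_i garbles P_i and flips the same bit in P_{i+1}. Decrypting the received ciphertext:
P1: D(K, 2) = 1; 1 ⊕ 14 = 15.
P2: D(K, 8) = 7; 7 ⊕ 2 = 5.
P3: D(K, 14) = 13; 13 ⊕ 8 = 5.
Blocks that differ from the original plaintext: P1, P2.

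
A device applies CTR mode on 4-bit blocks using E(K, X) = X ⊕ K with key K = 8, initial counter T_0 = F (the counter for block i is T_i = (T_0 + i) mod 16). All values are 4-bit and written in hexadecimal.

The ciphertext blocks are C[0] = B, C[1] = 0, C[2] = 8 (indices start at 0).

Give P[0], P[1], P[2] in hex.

CTR decryption: S_i = E(K, T_i) where T_i is the counter for block i; P_i = C_i ⊕ S_i.
P[0]: T = F, S = E(K, T) = 7; B ⊕ 7 = C.
P[1]: T = 0, S = E(K, T) = 8; 0 ⊕ 8 = 8.
P[2]: T = 1, S = E(K, T) = 9; 8 ⊕ 9 = 1.

P[0] = C, P[1] = 8, P[2] = 1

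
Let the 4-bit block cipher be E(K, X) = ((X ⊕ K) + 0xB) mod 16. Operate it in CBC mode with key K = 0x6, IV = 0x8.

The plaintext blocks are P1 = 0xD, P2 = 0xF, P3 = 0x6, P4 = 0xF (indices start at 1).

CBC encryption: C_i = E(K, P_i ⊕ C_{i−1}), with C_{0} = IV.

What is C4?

C4 = 0xF

C1: P1 ⊕ 0x8 = 0x5; E(K, 0x5) = 0xE.
C2: P2 ⊕ 0xE = 0x1; E(K, 0x1) = 0x2.
C3: P3 ⊕ 0x2 = 0x4; E(K, 0x4) = 0xD.
C4: P4 ⊕ 0xD = 0x2; E(K, 0x2) = 0xF.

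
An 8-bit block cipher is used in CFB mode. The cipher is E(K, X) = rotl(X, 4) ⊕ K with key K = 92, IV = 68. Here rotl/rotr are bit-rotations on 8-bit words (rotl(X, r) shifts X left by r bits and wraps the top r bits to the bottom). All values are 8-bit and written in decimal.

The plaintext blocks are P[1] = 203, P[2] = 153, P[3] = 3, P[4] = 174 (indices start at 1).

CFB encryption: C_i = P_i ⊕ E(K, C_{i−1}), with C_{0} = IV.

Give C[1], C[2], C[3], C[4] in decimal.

C[1]: E(K, 68) = 24; 203 ⊕ 24 = 211.
C[2]: E(K, 211) = 97; 153 ⊕ 97 = 248.
C[3]: E(K, 248) = 211; 3 ⊕ 211 = 208.
C[4]: E(K, 208) = 81; 174 ⊕ 81 = 255.

C[1] = 211, C[2] = 248, C[3] = 208, C[4] = 255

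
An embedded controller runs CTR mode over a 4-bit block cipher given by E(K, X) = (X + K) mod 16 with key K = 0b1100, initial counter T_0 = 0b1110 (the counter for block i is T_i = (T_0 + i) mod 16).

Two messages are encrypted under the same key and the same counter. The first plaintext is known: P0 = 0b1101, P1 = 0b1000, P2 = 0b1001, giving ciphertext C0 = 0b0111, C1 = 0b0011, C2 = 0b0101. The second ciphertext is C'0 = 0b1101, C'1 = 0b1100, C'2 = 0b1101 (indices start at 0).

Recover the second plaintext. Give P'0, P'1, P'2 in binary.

In CTR with a reused counter, both messages share the same keystream S_i, so C_i ⊕ C'_i = P_i ⊕ P'_i and thus P'_i = P_i ⊕ C_i ⊕ C'_i.
P'0: 0b1101 ⊕ 0b0111 ⊕ 0b1101 = 0b0111.
P'1: 0b1000 ⊕ 0b0011 ⊕ 0b1100 = 0b0111.
P'2: 0b1001 ⊕ 0b0101 ⊕ 0b1101 = 0b0001.

P'0 = 0b0111, P'1 = 0b0111, P'2 = 0b0001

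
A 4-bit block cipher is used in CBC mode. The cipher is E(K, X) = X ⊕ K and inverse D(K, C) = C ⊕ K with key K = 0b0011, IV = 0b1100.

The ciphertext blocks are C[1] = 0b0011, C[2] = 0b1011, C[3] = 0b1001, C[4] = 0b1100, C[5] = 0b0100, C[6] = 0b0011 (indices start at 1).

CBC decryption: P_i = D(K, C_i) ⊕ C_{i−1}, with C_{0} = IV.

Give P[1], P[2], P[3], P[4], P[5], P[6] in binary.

P[1] = 0b1100, P[2] = 0b1011, P[3] = 0b0001, P[4] = 0b0110, P[5] = 0b1011, P[6] = 0b0100

P[1]: D(K, 0b0011) = 0b0000; 0b0000 ⊕ 0b1100 = 0b1100.
P[2]: D(K, 0b1011) = 0b1000; 0b1000 ⊕ 0b0011 = 0b1011.
P[3]: D(K, 0b1001) = 0b1010; 0b1010 ⊕ 0b1011 = 0b0001.
P[4]: D(K, 0b1100) = 0b1111; 0b1111 ⊕ 0b1001 = 0b0110.
P[5]: D(K, 0b0100) = 0b0111; 0b0111 ⊕ 0b1100 = 0b1011.
P[6]: D(K, 0b0011) = 0b0000; 0b0000 ⊕ 0b0100 = 0b0100.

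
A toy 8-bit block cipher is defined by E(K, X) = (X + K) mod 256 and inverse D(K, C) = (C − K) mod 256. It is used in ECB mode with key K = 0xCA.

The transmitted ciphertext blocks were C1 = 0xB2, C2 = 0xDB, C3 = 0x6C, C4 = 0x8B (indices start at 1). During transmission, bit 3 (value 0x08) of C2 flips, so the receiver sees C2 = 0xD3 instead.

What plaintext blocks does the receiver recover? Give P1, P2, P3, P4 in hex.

ECB decryption: P_i = D(K, C_i).
Only C2 changed, to 0xD3. In ECB, a change in C_i affects only P_i. Decrypting the received ciphertext:
P1: D(K, 0xB2) = 0xE8.
P2: D(K, 0xD3) = 0x09.
P3: D(K, 0x6C) = 0xA2.
P4: D(K, 0x8B) = 0xC1.
Blocks that differ from the original plaintext: P2.

P1 = 0xE8, P2 = 0x09, P3 = 0xA2, P4 = 0xC1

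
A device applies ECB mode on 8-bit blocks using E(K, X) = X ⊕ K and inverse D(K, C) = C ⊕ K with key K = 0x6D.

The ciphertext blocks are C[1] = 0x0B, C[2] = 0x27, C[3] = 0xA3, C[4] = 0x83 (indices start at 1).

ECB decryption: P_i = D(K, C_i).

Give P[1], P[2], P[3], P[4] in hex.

P[1] = 0x66, P[2] = 0x4A, P[3] = 0xCE, P[4] = 0xEE

P[1]: D(K, 0x0B) = 0x66.
P[2]: D(K, 0x27) = 0x4A.
P[3]: D(K, 0xA3) = 0xCE.
P[4]: D(K, 0x83) = 0xEE.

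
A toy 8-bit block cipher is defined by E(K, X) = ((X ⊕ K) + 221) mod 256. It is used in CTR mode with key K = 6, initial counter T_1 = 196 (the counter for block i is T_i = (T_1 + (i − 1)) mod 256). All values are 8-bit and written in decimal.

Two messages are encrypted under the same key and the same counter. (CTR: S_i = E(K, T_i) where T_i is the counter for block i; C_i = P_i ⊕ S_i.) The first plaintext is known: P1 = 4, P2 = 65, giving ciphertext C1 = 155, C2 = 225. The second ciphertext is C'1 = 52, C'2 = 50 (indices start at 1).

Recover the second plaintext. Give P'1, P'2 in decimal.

P'1 = 171, P'2 = 146

In CTR with a reused counter, both messages share the same keystream S_i, so C_i ⊕ C'_i = P_i ⊕ P'_i and thus P'_i = P_i ⊕ C_i ⊕ C'_i.
P'1: 4 ⊕ 155 ⊕ 52 = 171.
P'2: 65 ⊕ 225 ⊕ 50 = 146.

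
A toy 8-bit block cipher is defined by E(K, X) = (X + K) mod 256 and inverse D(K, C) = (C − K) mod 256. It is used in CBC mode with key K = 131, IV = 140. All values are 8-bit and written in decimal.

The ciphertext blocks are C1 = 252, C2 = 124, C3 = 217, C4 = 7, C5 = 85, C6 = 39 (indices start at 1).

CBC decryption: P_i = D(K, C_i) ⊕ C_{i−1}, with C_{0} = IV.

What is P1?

P1: D(K, 252) = 121; 121 ⊕ 140 = 245.

P1 = 245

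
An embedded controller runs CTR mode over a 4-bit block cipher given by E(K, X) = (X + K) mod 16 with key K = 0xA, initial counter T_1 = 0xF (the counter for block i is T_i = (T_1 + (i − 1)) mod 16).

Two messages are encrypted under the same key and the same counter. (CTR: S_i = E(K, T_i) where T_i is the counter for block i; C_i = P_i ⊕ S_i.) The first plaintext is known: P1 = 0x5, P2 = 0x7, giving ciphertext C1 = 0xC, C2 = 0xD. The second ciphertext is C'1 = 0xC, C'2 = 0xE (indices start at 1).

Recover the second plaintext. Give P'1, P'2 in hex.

In CTR with a reused counter, both messages share the same keystream S_i, so C_i ⊕ C'_i = P_i ⊕ P'_i and thus P'_i = P_i ⊕ C_i ⊕ C'_i.
P'1: 0x5 ⊕ 0xC ⊕ 0xC = 0x5.
P'2: 0x7 ⊕ 0xD ⊕ 0xE = 0x4.

P'1 = 0x5, P'2 = 0x4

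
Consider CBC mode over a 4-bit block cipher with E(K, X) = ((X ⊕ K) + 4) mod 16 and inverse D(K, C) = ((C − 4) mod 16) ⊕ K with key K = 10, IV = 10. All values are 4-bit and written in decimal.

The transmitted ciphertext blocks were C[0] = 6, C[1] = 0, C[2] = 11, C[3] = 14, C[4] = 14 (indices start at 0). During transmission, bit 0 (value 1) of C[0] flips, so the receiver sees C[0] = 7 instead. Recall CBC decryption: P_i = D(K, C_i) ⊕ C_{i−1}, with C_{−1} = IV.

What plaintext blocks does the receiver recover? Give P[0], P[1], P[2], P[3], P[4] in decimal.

P[0] = 3, P[1] = 1, P[2] = 13, P[3] = 11, P[4] = 14

Only C[0] changed, to 7. In CBC, a change in C_i garbles P_i and flips the same bit in P_{i+1}. Decrypting the received ciphertext:
P[0]: D(K, 7) = 9; 9 ⊕ 10 = 3.
P[1]: D(K, 0) = 6; 6 ⊕ 7 = 1.
P[2]: D(K, 11) = 13; 13 ⊕ 0 = 13.
P[3]: D(K, 14) = 0; 0 ⊕ 11 = 11.
P[4]: D(K, 14) = 0; 0 ⊕ 14 = 14.
Blocks that differ from the original plaintext: P[0], P[1].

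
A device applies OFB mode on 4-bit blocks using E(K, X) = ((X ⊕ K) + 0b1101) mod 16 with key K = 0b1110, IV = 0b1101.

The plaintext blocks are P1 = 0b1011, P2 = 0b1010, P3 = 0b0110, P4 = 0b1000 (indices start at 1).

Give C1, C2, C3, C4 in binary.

C1 = 0b1011, C2 = 0b0001, C3 = 0b0100, C4 = 0b0001

OFB encryption: S_i = E(K, S_{i−1}) with S_{0} = IV; C_i = P_i ⊕ S_i.
C1: S = E(K, 0b1101) = 0b0000; 0b1011 ⊕ 0b0000 = 0b1011.
C2: S = E(K, 0b0000) = 0b1011; 0b1010 ⊕ 0b1011 = 0b0001.
C3: S = E(K, 0b1011) = 0b0010; 0b0110 ⊕ 0b0010 = 0b0100.
C4: S = E(K, 0b0010) = 0b1001; 0b1000 ⊕ 0b1001 = 0b0001.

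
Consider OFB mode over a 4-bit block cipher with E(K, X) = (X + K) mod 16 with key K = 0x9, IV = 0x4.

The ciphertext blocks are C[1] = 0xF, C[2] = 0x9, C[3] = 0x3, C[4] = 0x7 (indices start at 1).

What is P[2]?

OFB decryption: S_i = E(K, S_{i−1}) with S_{0} = IV; P_i = C_i ⊕ S_i.
P[1]: S = E(K, 0x4) = 0xD; 0xF ⊕ 0xD = 0x2.
P[2]: S = E(K, 0xD) = 0x6; 0x9 ⊕ 0x6 = 0xF.

P[2] = 0xF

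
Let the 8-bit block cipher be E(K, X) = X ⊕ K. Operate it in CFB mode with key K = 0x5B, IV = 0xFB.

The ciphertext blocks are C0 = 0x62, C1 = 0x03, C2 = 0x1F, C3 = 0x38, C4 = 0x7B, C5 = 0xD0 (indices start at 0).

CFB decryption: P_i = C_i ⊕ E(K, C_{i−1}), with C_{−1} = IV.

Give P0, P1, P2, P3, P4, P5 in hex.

P0: E(K, 0xFB) = 0xA0; 0x62 ⊕ 0xA0 = 0xC2.
P1: E(K, 0x62) = 0x39; 0x03 ⊕ 0x39 = 0x3A.
P2: E(K, 0x03) = 0x58; 0x1F ⊕ 0x58 = 0x47.
P3: E(K, 0x1F) = 0x44; 0x38 ⊕ 0x44 = 0x7C.
P4: E(K, 0x38) = 0x63; 0x7B ⊕ 0x63 = 0x18.
P5: E(K, 0x7B) = 0x20; 0xD0 ⊕ 0x20 = 0xF0.

P0 = 0xC2, P1 = 0x3A, P2 = 0x47, P3 = 0x7C, P4 = 0x18, P5 = 0xF0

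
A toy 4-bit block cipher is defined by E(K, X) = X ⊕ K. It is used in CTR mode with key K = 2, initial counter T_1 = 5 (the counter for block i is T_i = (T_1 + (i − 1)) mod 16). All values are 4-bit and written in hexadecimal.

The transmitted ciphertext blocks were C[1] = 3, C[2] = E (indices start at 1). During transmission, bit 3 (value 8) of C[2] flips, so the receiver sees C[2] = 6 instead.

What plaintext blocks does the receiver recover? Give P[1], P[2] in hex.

P[1] = 4, P[2] = 2

CTR decryption: S_i = E(K, T_i) where T_i is the counter for block i; P_i = C_i ⊕ S_i.
Only C[2] changed, to 6. In CTR, a change in C_i flips the same bit in P_i only; the keystream is unaffected. Decrypting the received ciphertext:
P[1]: T = 5, S = E(K, T) = 7; 3 ⊕ 7 = 4.
P[2]: T = 6, S = E(K, T) = 4; 6 ⊕ 4 = 2.
Blocks that differ from the original plaintext: P[2].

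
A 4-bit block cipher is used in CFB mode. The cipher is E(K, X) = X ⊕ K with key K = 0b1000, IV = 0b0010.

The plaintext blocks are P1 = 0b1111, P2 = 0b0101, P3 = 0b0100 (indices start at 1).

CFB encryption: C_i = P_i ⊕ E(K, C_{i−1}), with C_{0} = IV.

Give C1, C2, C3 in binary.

C1: E(K, 0b0010) = 0b1010; 0b1111 ⊕ 0b1010 = 0b0101.
C2: E(K, 0b0101) = 0b1101; 0b0101 ⊕ 0b1101 = 0b1000.
C3: E(K, 0b1000) = 0b0000; 0b0100 ⊕ 0b0000 = 0b0100.

C1 = 0b0101, C2 = 0b1000, C3 = 0b0100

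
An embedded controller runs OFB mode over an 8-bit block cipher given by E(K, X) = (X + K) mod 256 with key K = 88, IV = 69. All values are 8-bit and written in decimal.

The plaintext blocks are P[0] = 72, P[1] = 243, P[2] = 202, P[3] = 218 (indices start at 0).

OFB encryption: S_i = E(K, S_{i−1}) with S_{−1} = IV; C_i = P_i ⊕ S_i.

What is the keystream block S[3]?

165

C[0]: S = E(K, 69) = 157; 72 ⊕ 157 = 213.
C[1]: S = E(K, 157) = 245; 243 ⊕ 245 = 6.
C[2]: S = E(K, 245) = 77; 202 ⊕ 77 = 135.
C[3]: S = E(K, 77) = 165; 218 ⊕ 165 = 127.
So S[3] = 165.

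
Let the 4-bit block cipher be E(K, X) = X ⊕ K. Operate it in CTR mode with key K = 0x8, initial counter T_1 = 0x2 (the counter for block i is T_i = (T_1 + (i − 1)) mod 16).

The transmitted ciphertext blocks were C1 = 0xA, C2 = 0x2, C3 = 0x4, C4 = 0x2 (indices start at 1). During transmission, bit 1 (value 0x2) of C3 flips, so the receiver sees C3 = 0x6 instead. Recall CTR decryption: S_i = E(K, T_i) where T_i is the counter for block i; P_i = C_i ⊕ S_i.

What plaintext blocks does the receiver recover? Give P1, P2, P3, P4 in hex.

P1 = 0x0, P2 = 0x9, P3 = 0xA, P4 = 0xF

Only C3 changed, to 0x6. In CTR, a change in C_i flips the same bit in P_i only; the keystream is unaffected. Decrypting the received ciphertext:
P1: T = 0x2, S = E(K, T) = 0xA; 0xA ⊕ 0xA = 0x0.
P2: T = 0x3, S = E(K, T) = 0xB; 0x2 ⊕ 0xB = 0x9.
P3: T = 0x4, S = E(K, T) = 0xC; 0x6 ⊕ 0xC = 0xA.
P4: T = 0x5, S = E(K, T) = 0xD; 0x2 ⊕ 0xD = 0xF.
Blocks that differ from the original plaintext: P3.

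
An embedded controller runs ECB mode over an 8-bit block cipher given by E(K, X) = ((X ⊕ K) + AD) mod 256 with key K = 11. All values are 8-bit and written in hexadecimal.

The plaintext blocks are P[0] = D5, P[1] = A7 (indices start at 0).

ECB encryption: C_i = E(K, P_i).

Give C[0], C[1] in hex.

C[0]: E(K, D5) = 71.
C[1]: E(K, A7) = 63.

C[0] = 71, C[1] = 63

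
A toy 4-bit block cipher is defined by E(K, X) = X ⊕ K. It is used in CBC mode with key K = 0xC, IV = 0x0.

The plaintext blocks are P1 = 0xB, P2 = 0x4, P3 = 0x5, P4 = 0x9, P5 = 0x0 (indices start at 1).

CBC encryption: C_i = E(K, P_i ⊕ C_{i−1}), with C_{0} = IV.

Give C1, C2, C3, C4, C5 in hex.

C1: P1 ⊕ 0x0 = 0xB; E(K, 0xB) = 0x7.
C2: P2 ⊕ 0x7 = 0x3; E(K, 0x3) = 0xF.
C3: P3 ⊕ 0xF = 0xA; E(K, 0xA) = 0x6.
C4: P4 ⊕ 0x6 = 0xF; E(K, 0xF) = 0x3.
C5: P5 ⊕ 0x3 = 0x3; E(K, 0x3) = 0xF.

C1 = 0x7, C2 = 0xF, C3 = 0x6, C4 = 0x3, C5 = 0xF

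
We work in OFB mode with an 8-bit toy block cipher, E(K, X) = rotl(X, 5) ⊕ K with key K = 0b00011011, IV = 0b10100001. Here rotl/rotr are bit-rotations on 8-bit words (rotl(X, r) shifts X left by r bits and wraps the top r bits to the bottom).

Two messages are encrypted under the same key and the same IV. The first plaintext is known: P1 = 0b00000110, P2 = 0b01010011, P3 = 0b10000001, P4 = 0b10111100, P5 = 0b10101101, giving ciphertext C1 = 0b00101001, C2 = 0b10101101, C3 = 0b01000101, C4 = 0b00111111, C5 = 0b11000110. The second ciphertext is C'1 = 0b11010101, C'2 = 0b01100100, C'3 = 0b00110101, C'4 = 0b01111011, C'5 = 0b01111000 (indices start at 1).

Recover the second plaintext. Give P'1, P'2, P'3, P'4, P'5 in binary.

In OFB with a reused IV, both messages share the same keystream S_i, so C_i ⊕ C'_i = P_i ⊕ P'_i and thus P'_i = P_i ⊕ C_i ⊕ C'_i.
P'1: 0b00000110 ⊕ 0b00101001 ⊕ 0b11010101 = 0b11111010.
P'2: 0b01010011 ⊕ 0b10101101 ⊕ 0b01100100 = 0b10011010.
P'3: 0b10000001 ⊕ 0b01000101 ⊕ 0b00110101 = 0b11110001.
P'4: 0b10111100 ⊕ 0b00111111 ⊕ 0b01111011 = 0b11111000.
P'5: 0b10101101 ⊕ 0b11000110 ⊕ 0b01111000 = 0b00010011.

P'1 = 0b11111010, P'2 = 0b10011010, P'3 = 0b11110001, P'4 = 0b11111000, P'5 = 0b00010011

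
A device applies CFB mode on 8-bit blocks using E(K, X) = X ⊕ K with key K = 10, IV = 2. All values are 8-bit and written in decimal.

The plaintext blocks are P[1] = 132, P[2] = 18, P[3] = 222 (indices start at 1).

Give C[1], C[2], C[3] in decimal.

CFB encryption: C_i = P_i ⊕ E(K, C_{i−1}), with C_{0} = IV.
C[1]: E(K, 2) = 8; 132 ⊕ 8 = 140.
C[2]: E(K, 140) = 134; 18 ⊕ 134 = 148.
C[3]: E(K, 148) = 158; 222 ⊕ 158 = 64.

C[1] = 140, C[2] = 148, C[3] = 64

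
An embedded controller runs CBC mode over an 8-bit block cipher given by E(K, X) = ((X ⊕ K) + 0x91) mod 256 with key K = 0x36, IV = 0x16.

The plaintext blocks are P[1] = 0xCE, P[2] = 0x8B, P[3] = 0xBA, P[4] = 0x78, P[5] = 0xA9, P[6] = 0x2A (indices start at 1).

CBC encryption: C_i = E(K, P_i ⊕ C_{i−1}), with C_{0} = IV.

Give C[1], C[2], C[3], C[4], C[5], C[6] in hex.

C[1]: P[1] ⊕ 0x16 = 0xD8; E(K, 0xD8) = 0x7F.
C[2]: P[2] ⊕ 0x7F = 0xF4; E(K, 0xF4) = 0x53.
C[3]: P[3] ⊕ 0x53 = 0xE9; E(K, 0xE9) = 0x70.
C[4]: P[4] ⊕ 0x70 = 0x08; E(K, 0x08) = 0xCF.
C[5]: P[5] ⊕ 0xCF = 0x66; E(K, 0x66) = 0xE1.
C[6]: P[6] ⊕ 0xE1 = 0xCB; E(K, 0xCB) = 0x8E.

C[1] = 0x7F, C[2] = 0x53, C[3] = 0x70, C[4] = 0xCF, C[5] = 0xE1, C[6] = 0x8E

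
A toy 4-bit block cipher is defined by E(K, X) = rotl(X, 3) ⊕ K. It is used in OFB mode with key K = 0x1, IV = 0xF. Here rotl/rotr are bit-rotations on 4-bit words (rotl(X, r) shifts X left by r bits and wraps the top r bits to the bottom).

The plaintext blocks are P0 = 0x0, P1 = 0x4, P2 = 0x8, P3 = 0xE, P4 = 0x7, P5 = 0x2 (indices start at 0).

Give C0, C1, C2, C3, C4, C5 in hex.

C0 = 0xE, C1 = 0x2, C2 = 0xA, C3 = 0xE, C4 = 0x6, C5 = 0xB

OFB encryption: S_i = E(K, S_{i−1}) with S_{−1} = IV; C_i = P_i ⊕ S_i.
C0: S = E(K, 0xF) = 0xE; 0x0 ⊕ 0xE = 0xE.
C1: S = E(K, 0xE) = 0x6; 0x4 ⊕ 0x6 = 0x2.
C2: S = E(K, 0x6) = 0x2; 0x8 ⊕ 0x2 = 0xA.
C3: S = E(K, 0x2) = 0x0; 0xE ⊕ 0x0 = 0xE.
C4: S = E(K, 0x0) = 0x1; 0x7 ⊕ 0x1 = 0x6.
C5: S = E(K, 0x1) = 0x9; 0x2 ⊕ 0x9 = 0xB.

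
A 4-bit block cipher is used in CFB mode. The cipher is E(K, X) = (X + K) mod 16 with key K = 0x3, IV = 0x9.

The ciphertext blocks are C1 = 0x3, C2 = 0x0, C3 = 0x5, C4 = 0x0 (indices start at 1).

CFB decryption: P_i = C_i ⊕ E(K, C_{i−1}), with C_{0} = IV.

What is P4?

P4 = 0x8

P4: E(K, 0x5) = 0x8; 0x0 ⊕ 0x8 = 0x8.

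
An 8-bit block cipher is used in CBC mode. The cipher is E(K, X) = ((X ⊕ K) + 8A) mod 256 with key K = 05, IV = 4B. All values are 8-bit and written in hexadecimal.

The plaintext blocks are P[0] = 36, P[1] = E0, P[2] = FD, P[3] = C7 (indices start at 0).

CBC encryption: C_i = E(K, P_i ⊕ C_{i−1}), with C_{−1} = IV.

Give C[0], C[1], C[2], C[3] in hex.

C[0]: P[0] ⊕ 4B = 7D; E(K, 7D) = 02.
C[1]: P[1] ⊕ 02 = E2; E(K, E2) = 71.
C[2]: P[2] ⊕ 71 = 8C; E(K, 8C) = 13.
C[3]: P[3] ⊕ 13 = D4; E(K, D4) = 5B.

C[0] = 02, C[1] = 71, C[2] = 13, C[3] = 5B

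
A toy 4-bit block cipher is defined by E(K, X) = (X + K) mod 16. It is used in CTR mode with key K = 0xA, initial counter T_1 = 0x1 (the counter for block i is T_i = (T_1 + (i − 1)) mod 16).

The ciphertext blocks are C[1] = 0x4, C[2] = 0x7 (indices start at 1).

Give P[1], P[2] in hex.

CTR decryption: S_i = E(K, T_i) where T_i is the counter for block i; P_i = C_i ⊕ S_i.
P[1]: T = 0x1, S = E(K, T) = 0xB; 0x4 ⊕ 0xB = 0xF.
P[2]: T = 0x2, S = E(K, T) = 0xC; 0x7 ⊕ 0xC = 0xB.

P[1] = 0xF, P[2] = 0xB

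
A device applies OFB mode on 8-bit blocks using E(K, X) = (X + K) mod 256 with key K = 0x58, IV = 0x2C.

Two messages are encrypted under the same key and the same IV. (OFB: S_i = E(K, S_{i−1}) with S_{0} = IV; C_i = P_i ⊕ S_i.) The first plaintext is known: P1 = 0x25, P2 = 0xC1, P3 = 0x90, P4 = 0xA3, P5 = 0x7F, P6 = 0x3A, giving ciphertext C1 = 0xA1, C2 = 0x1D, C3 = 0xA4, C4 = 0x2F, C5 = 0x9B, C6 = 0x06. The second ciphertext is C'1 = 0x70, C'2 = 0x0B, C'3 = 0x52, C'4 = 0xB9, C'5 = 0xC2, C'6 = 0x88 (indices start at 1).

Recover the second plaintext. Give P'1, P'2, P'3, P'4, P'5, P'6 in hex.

In OFB with a reused IV, both messages share the same keystream S_i, so C_i ⊕ C'_i = P_i ⊕ P'_i and thus P'_i = P_i ⊕ C_i ⊕ C'_i.
P'1: 0x25 ⊕ 0xA1 ⊕ 0x70 = 0xF4.
P'2: 0xC1 ⊕ 0x1D ⊕ 0x0B = 0xD7.
P'3: 0x90 ⊕ 0xA4 ⊕ 0x52 = 0x66.
P'4: 0xA3 ⊕ 0x2F ⊕ 0xB9 = 0x35.
P'5: 0x7F ⊕ 0x9B ⊕ 0xC2 = 0x26.
P'6: 0x3A ⊕ 0x06 ⊕ 0x88 = 0xB4.

P'1 = 0xF4, P'2 = 0xD7, P'3 = 0x66, P'4 = 0x35, P'5 = 0x26, P'6 = 0xB4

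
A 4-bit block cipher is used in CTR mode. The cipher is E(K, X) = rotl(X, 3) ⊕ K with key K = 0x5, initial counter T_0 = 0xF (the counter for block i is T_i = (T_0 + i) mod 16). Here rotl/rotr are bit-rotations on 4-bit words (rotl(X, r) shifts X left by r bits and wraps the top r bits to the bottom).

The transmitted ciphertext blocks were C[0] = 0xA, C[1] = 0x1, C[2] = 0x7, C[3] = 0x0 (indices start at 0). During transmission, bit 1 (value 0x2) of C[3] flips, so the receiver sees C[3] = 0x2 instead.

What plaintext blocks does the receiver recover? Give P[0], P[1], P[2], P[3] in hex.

CTR decryption: S_i = E(K, T_i) where T_i is the counter for block i; P_i = C_i ⊕ S_i.
Only C[3] changed, to 0x2. In CTR, a change in C_i flips the same bit in P_i only; the keystream is unaffected. Decrypting the received ciphertext:
P[0]: T = 0xF, S = E(K, T) = 0xA; 0xA ⊕ 0xA = 0x0.
P[1]: T = 0x0, S = E(K, T) = 0x5; 0x1 ⊕ 0x5 = 0x4.
P[2]: T = 0x1, S = E(K, T) = 0xD; 0x7 ⊕ 0xD = 0xA.
P[3]: T = 0x2, S = E(K, T) = 0x4; 0x2 ⊕ 0x4 = 0x6.
Blocks that differ from the original plaintext: P[3].

P[0] = 0x0, P[1] = 0x4, P[2] = 0xA, P[3] = 0x6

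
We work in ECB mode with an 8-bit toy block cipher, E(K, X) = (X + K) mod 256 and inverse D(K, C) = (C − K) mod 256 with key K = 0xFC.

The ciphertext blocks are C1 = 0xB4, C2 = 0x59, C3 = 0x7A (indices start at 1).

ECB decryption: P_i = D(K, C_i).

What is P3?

P3 = 0x7E

P3: D(K, 0x7A) = 0x7E.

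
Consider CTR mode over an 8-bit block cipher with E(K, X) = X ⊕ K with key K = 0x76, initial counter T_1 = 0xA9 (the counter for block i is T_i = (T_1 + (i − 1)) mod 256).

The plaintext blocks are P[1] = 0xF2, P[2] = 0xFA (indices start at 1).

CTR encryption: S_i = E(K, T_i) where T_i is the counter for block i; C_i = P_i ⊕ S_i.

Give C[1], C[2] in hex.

C[1]: T = 0xA9, S = E(K, T) = 0xDF; 0xF2 ⊕ 0xDF = 0x2D.
C[2]: T = 0xAA, S = E(K, T) = 0xDC; 0xFA ⊕ 0xDC = 0x26.

C[1] = 0x2D, C[2] = 0x26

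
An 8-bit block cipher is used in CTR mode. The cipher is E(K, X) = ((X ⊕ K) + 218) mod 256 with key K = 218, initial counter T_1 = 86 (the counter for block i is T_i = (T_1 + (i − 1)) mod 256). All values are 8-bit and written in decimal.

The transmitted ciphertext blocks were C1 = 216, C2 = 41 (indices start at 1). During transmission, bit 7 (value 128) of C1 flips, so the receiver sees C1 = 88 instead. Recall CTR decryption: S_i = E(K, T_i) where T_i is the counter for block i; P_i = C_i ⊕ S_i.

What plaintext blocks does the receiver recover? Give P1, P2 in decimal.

Only C1 changed, to 88. In CTR, a change in C_i flips the same bit in P_i only; the keystream is unaffected. Decrypting the received ciphertext:
P1: T = 86, S = E(K, T) = 102; 88 ⊕ 102 = 62.
P2: T = 87, S = E(K, T) = 103; 41 ⊕ 103 = 78.
Blocks that differ from the original plaintext: P1.

P1 = 62, P2 = 78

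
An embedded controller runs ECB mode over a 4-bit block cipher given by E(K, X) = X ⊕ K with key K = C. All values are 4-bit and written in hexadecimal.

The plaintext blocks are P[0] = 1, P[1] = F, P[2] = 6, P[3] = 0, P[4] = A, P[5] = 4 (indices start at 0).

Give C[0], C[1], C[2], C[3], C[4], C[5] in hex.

C[0] = D, C[1] = 3, C[2] = A, C[3] = C, C[4] = 6, C[5] = 8

ECB encryption: C_i = E(K, P_i).
C[0]: E(K, 1) = D.
C[1]: E(K, F) = 3.
C[2]: E(K, 6) = A.
C[3]: E(K, 0) = C.
C[4]: E(K, A) = 6.
C[5]: E(K, 4) = 8.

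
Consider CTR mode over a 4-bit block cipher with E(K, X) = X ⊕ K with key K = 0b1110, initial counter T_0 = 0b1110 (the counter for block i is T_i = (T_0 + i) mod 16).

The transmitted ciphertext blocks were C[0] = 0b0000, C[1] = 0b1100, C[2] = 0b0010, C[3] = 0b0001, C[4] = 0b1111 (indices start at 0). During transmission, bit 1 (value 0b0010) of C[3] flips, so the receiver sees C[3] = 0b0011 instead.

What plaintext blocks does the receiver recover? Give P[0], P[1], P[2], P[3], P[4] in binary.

CTR decryption: S_i = E(K, T_i) where T_i is the counter for block i; P_i = C_i ⊕ S_i.
Only C[3] changed, to 0b0011. In CTR, a change in C_i flips the same bit in P_i only; the keystream is unaffected. Decrypting the received ciphertext:
P[0]: T = 0b1110, S = E(K, T) = 0b0000; 0b0000 ⊕ 0b0000 = 0b0000.
P[1]: T = 0b1111, S = E(K, T) = 0b0001; 0b1100 ⊕ 0b0001 = 0b1101.
P[2]: T = 0b0000, S = E(K, T) = 0b1110; 0b0010 ⊕ 0b1110 = 0b1100.
P[3]: T = 0b0001, S = E(K, T) = 0b1111; 0b0011 ⊕ 0b1111 = 0b1100.
P[4]: T = 0b0010, S = E(K, T) = 0b1100; 0b1111 ⊕ 0b1100 = 0b0011.
Blocks that differ from the original plaintext: P[3].

P[0] = 0b0000, P[1] = 0b1101, P[2] = 0b1100, P[3] = 0b1100, P[4] = 0b0011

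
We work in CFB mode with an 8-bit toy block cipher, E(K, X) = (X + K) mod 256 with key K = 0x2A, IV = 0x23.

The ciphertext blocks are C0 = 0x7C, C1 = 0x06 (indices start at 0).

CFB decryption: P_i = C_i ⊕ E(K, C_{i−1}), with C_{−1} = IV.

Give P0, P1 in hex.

P0: E(K, 0x23) = 0x4D; 0x7C ⊕ 0x4D = 0x31.
P1: E(K, 0x7C) = 0xA6; 0x06 ⊕ 0xA6 = 0xA0.

P0 = 0x31, P1 = 0xA0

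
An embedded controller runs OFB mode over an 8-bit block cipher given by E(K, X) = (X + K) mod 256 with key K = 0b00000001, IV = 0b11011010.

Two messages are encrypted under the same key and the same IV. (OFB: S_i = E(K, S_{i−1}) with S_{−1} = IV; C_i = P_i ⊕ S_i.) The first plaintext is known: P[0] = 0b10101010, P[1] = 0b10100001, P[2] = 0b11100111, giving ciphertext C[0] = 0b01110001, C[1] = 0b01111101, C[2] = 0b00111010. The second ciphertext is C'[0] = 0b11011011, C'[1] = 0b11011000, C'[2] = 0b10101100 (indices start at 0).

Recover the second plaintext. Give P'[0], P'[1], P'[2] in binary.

In OFB with a reused IV, both messages share the same keystream S_i, so C_i ⊕ C'_i = P_i ⊕ P'_i and thus P'_i = P_i ⊕ C_i ⊕ C'_i.
P'[0]: 0b10101010 ⊕ 0b01110001 ⊕ 0b11011011 = 0b00000000.
P'[1]: 0b10100001 ⊕ 0b01111101 ⊕ 0b11011000 = 0b00000100.
P'[2]: 0b11100111 ⊕ 0b00111010 ⊕ 0b10101100 = 0b01110001.

P'[0] = 0b00000000, P'[1] = 0b00000100, P'[2] = 0b01110001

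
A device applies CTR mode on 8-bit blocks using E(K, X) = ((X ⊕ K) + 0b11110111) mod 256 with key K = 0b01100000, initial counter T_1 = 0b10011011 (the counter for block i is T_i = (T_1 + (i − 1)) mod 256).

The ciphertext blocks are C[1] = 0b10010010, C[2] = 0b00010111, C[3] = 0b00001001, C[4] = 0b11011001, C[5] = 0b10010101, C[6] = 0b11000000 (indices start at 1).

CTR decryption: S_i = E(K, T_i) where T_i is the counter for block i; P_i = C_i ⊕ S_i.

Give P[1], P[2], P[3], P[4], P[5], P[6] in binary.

P[1]: T = 0b10011011, S = E(K, T) = 0b11110010; 0b10010010 ⊕ 0b11110010 = 0b01100000.
P[2]: T = 0b10011100, S = E(K, T) = 0b11110011; 0b00010111 ⊕ 0b11110011 = 0b11100100.
P[3]: T = 0b10011101, S = E(K, T) = 0b11110100; 0b00001001 ⊕ 0b11110100 = 0b11111101.
P[4]: T = 0b10011110, S = E(K, T) = 0b11110101; 0b11011001 ⊕ 0b11110101 = 0b00101100.
P[5]: T = 0b10011111, S = E(K, T) = 0b11110110; 0b10010101 ⊕ 0b11110110 = 0b01100011.
P[6]: T = 0b10100000, S = E(K, T) = 0b10110111; 0b11000000 ⊕ 0b10110111 = 0b01110111.

P[1] = 0b01100000, P[2] = 0b11100100, P[3] = 0b11111101, P[4] = 0b00101100, P[5] = 0b01100011, P[6] = 0b01110111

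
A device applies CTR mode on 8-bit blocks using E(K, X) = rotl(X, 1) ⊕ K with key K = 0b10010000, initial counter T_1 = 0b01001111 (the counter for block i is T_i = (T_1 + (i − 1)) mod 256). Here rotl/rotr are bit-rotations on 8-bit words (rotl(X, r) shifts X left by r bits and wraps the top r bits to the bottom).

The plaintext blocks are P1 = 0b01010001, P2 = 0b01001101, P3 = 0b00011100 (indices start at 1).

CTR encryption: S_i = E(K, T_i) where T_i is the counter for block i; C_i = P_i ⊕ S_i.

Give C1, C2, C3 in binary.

C1 = 0b01011111, C2 = 0b01111101, C3 = 0b00101110

C1: T = 0b01001111, S = E(K, T) = 0b00001110; 0b01010001 ⊕ 0b00001110 = 0b01011111.
C2: T = 0b01010000, S = E(K, T) = 0b00110000; 0b01001101 ⊕ 0b00110000 = 0b01111101.
C3: T = 0b01010001, S = E(K, T) = 0b00110010; 0b00011100 ⊕ 0b00110010 = 0b00101110.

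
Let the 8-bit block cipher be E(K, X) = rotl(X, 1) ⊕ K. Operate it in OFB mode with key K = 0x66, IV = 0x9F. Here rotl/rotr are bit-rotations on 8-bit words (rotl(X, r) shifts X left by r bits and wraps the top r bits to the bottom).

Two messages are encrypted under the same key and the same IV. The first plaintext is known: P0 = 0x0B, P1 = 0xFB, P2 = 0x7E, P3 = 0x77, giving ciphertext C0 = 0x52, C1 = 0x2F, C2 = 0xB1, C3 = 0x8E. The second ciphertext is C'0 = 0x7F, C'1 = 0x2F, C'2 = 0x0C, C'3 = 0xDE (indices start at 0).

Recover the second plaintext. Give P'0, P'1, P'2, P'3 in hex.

In OFB with a reused IV, both messages share the same keystream S_i, so C_i ⊕ C'_i = P_i ⊕ P'_i and thus P'_i = P_i ⊕ C_i ⊕ C'_i.
P'0: 0x0B ⊕ 0x52 ⊕ 0x7F = 0x26.
P'1: 0xFB ⊕ 0x2F ⊕ 0x2F = 0xFB.
P'2: 0x7E ⊕ 0xB1 ⊕ 0x0C = 0xC3.
P'3: 0x77 ⊕ 0x8E ⊕ 0xDE = 0x27.

P'0 = 0x26, P'1 = 0xFB, P'2 = 0xC3, P'3 = 0x27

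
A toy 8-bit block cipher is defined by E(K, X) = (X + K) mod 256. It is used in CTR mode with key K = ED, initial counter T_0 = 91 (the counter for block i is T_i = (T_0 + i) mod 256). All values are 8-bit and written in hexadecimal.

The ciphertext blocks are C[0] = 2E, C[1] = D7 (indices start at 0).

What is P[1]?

P[1] = A8

CTR decryption: S_i = E(K, T_i) where T_i is the counter for block i; P_i = C_i ⊕ S_i.
P[1]: T = 92, S = E(K, T) = 7F; D7 ⊕ 7F = A8.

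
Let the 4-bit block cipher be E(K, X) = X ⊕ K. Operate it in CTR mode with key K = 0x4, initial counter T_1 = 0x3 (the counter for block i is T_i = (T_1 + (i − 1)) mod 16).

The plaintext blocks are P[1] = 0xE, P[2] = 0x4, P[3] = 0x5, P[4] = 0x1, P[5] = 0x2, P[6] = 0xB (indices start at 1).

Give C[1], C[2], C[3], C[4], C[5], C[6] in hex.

CTR encryption: S_i = E(K, T_i) where T_i is the counter for block i; C_i = P_i ⊕ S_i.
C[1]: T = 0x3, S = E(K, T) = 0x7; 0xE ⊕ 0x7 = 0x9.
C[2]: T = 0x4, S = E(K, T) = 0x0; 0x4 ⊕ 0x0 = 0x4.
C[3]: T = 0x5, S = E(K, T) = 0x1; 0x5 ⊕ 0x1 = 0x4.
C[4]: T = 0x6, S = E(K, T) = 0x2; 0x1 ⊕ 0x2 = 0x3.
C[5]: T = 0x7, S = E(K, T) = 0x3; 0x2 ⊕ 0x3 = 0x1.
C[6]: T = 0x8, S = E(K, T) = 0xC; 0xB ⊕ 0xC = 0x7.

C[1] = 0x9, C[2] = 0x4, C[3] = 0x4, C[4] = 0x3, C[5] = 0x1, C[6] = 0x7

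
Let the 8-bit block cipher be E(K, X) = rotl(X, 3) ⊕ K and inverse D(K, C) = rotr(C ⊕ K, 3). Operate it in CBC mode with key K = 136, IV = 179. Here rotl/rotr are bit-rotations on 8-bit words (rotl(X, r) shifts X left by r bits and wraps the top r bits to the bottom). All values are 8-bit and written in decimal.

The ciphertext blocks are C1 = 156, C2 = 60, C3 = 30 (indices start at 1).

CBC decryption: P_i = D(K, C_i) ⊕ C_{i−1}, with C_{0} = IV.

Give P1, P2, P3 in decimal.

P1 = 49, P2 = 10, P3 = 238

P1: D(K, 156) = 130; 130 ⊕ 179 = 49.
P2: D(K, 60) = 150; 150 ⊕ 156 = 10.
P3: D(K, 30) = 210; 210 ⊕ 60 = 238.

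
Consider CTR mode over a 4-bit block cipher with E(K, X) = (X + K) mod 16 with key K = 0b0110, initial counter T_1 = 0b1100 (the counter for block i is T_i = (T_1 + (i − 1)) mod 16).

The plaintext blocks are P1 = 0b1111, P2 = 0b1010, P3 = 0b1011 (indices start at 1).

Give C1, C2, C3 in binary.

C1 = 0b1101, C2 = 0b1001, C3 = 0b1111

CTR encryption: S_i = E(K, T_i) where T_i is the counter for block i; C_i = P_i ⊕ S_i.
C1: T = 0b1100, S = E(K, T) = 0b0010; 0b1111 ⊕ 0b0010 = 0b1101.
C2: T = 0b1101, S = E(K, T) = 0b0011; 0b1010 ⊕ 0b0011 = 0b1001.
C3: T = 0b1110, S = E(K, T) = 0b0100; 0b1011 ⊕ 0b0100 = 0b1111.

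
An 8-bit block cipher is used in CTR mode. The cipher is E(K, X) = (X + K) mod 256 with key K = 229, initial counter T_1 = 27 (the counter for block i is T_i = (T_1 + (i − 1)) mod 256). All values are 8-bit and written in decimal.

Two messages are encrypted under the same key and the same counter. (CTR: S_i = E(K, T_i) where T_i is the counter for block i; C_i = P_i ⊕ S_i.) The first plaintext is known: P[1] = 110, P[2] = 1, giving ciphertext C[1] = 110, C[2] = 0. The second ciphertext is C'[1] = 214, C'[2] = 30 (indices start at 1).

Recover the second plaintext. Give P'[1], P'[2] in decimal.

P'[1] = 214, P'[2] = 31

In CTR with a reused counter, both messages share the same keystream S_i, so C_i ⊕ C'_i = P_i ⊕ P'_i and thus P'_i = P_i ⊕ C_i ⊕ C'_i.
P'[1]: 110 ⊕ 110 ⊕ 214 = 214.
P'[2]: 1 ⊕ 0 ⊕ 30 = 31.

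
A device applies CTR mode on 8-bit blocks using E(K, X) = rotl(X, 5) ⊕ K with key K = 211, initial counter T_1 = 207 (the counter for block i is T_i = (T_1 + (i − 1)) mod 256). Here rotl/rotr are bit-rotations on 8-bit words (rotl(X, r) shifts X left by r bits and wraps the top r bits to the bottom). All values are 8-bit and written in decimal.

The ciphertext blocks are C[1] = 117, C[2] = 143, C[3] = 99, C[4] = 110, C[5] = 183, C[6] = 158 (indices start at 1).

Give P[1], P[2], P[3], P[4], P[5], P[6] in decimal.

CTR decryption: S_i = E(K, T_i) where T_i is the counter for block i; P_i = C_i ⊕ S_i.
P[1]: T = 207, S = E(K, T) = 42; 117 ⊕ 42 = 95.
P[2]: T = 208, S = E(K, T) = 201; 143 ⊕ 201 = 70.
P[3]: T = 209, S = E(K, T) = 233; 99 ⊕ 233 = 138.
P[4]: T = 210, S = E(K, T) = 137; 110 ⊕ 137 = 231.
P[5]: T = 211, S = E(K, T) = 169; 183 ⊕ 169 = 30.
P[6]: T = 212, S = E(K, T) = 73; 158 ⊕ 73 = 215.

P[1] = 95, P[2] = 70, P[3] = 138, P[4] = 231, P[5] = 30, P[6] = 215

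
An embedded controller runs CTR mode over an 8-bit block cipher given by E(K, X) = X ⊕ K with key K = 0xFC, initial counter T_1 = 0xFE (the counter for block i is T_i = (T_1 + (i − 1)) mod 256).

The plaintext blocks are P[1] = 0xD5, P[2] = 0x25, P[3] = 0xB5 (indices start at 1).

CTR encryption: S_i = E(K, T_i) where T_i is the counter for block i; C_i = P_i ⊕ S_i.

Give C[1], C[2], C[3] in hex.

C[1]: T = 0xFE, S = E(K, T) = 0x02; 0xD5 ⊕ 0x02 = 0xD7.
C[2]: T = 0xFF, S = E(K, T) = 0x03; 0x25 ⊕ 0x03 = 0x26.
C[3]: T = 0x00, S = E(K, T) = 0xFC; 0xB5 ⊕ 0xFC = 0x49.

C[1] = 0xD7, C[2] = 0x26, C[3] = 0x49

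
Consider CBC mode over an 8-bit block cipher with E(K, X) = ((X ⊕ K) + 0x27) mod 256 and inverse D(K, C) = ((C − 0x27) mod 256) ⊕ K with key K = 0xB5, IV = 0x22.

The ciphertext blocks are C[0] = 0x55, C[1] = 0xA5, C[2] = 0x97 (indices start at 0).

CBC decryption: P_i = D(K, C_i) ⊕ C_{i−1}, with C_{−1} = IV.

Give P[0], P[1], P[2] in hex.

P[0] = 0xB9, P[1] = 0x9E, P[2] = 0x60

P[0]: D(K, 0x55) = 0x9B; 0x9B ⊕ 0x22 = 0xB9.
P[1]: D(K, 0xA5) = 0xCB; 0xCB ⊕ 0x55 = 0x9E.
P[2]: D(K, 0x97) = 0xC5; 0xC5 ⊕ 0xA5 = 0x60.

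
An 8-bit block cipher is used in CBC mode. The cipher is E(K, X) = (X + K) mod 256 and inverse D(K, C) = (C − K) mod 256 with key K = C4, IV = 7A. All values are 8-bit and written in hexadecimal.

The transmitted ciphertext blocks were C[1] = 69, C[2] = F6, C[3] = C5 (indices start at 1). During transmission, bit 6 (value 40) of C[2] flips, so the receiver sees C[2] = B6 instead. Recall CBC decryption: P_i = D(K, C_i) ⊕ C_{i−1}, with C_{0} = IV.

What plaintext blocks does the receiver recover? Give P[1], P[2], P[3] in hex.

Only C[2] changed, to B6. In CBC, a change in C_i garbles P_i and flips the same bit in P_{i+1}. Decrypting the received ciphertext:
P[1]: D(K, 69) = A5; A5 ⊕ 7A = DF.
P[2]: D(K, B6) = F2; F2 ⊕ 69 = 9B.
P[3]: D(K, C5) = 01; 01 ⊕ B6 = B7.
Blocks that differ from the original plaintext: P[2], P[3].

P[1] = DF, P[2] = 9B, P[3] = B7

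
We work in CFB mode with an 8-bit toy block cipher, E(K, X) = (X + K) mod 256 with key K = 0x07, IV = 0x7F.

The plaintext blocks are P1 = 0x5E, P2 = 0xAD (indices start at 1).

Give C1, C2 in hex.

CFB encryption: C_i = P_i ⊕ E(K, C_{i−1}), with C_{0} = IV.
C1: E(K, 0x7F) = 0x86; 0x5E ⊕ 0x86 = 0xD8.
C2: E(K, 0xD8) = 0xDF; 0xAD ⊕ 0xDF = 0x72.

C1 = 0xD8, C2 = 0x72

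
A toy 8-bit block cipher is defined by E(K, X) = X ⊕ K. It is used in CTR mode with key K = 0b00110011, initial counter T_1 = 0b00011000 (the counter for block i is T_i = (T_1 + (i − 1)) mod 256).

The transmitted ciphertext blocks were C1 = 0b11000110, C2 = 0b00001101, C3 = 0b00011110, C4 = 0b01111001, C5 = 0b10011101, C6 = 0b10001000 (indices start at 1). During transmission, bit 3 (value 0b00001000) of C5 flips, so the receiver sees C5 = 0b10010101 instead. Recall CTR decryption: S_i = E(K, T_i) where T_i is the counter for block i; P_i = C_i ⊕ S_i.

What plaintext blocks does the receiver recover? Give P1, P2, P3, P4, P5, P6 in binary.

P1 = 0b11101101, P2 = 0b00100111, P3 = 0b00110111, P4 = 0b01010001, P5 = 0b10111010, P6 = 0b10100110

Only C5 changed, to 0b10010101. In CTR, a change in C_i flips the same bit in P_i only; the keystream is unaffected. Decrypting the received ciphertext:
P1: T = 0b00011000, S = E(K, T) = 0b00101011; 0b11000110 ⊕ 0b00101011 = 0b11101101.
P2: T = 0b00011001, S = E(K, T) = 0b00101010; 0b00001101 ⊕ 0b00101010 = 0b00100111.
P3: T = 0b00011010, S = E(K, T) = 0b00101001; 0b00011110 ⊕ 0b00101001 = 0b00110111.
P4: T = 0b00011011, S = E(K, T) = 0b00101000; 0b01111001 ⊕ 0b00101000 = 0b01010001.
P5: T = 0b00011100, S = E(K, T) = 0b00101111; 0b10010101 ⊕ 0b00101111 = 0b10111010.
P6: T = 0b00011101, S = E(K, T) = 0b00101110; 0b10001000 ⊕ 0b00101110 = 0b10100110.
Blocks that differ from the original plaintext: P5.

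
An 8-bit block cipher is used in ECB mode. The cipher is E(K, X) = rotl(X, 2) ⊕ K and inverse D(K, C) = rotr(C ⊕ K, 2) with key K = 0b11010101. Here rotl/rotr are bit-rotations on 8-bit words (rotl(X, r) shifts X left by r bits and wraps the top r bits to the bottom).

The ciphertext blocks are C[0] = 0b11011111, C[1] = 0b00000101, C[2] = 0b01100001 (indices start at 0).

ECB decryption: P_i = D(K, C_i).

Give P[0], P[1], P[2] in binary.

P[0]: D(K, 0b11011111) = 0b10000010.
P[1]: D(K, 0b00000101) = 0b00110100.
P[2]: D(K, 0b01100001) = 0b00101101.

P[0] = 0b10000010, P[1] = 0b00110100, P[2] = 0b00101101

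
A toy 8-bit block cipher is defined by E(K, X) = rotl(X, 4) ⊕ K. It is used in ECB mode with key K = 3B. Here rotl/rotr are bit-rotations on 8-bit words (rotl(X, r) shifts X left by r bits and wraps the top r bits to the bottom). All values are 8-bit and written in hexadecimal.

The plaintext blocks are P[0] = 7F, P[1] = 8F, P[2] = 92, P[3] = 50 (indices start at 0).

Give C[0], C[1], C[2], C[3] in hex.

ECB encryption: C_i = E(K, P_i).
C[0]: E(K, 7F) = CC.
C[1]: E(K, 8F) = C3.
C[2]: E(K, 92) = 12.
C[3]: E(K, 50) = 3E.

C[0] = CC, C[1] = C3, C[2] = 12, C[3] = 3E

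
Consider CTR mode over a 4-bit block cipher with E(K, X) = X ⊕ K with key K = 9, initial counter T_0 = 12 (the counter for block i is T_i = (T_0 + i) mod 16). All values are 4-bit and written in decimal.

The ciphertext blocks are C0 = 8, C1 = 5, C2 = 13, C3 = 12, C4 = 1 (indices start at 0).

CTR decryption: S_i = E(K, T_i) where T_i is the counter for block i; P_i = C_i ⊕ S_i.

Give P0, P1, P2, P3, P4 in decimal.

P0: T = 12, S = E(K, T) = 5; 8 ⊕ 5 = 13.
P1: T = 13, S = E(K, T) = 4; 5 ⊕ 4 = 1.
P2: T = 14, S = E(K, T) = 7; 13 ⊕ 7 = 10.
P3: T = 15, S = E(K, T) = 6; 12 ⊕ 6 = 10.
P4: T = 0, S = E(K, T) = 9; 1 ⊕ 9 = 8.

P0 = 13, P1 = 1, P2 = 10, P3 = 10, P4 = 8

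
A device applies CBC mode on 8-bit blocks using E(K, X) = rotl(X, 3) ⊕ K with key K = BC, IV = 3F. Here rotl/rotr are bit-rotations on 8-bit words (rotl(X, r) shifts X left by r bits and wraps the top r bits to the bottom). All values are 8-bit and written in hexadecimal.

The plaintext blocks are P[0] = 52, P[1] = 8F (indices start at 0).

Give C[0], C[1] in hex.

CBC encryption: C_i = E(K, P_i ⊕ C_{i−1}), with C_{−1} = IV.
C[0]: P[0] ⊕ 3F = 6D; E(K, 6D) = D7.
C[1]: P[1] ⊕ D7 = 58; E(K, 58) = 7E.

C[0] = D7, C[1] = 7E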